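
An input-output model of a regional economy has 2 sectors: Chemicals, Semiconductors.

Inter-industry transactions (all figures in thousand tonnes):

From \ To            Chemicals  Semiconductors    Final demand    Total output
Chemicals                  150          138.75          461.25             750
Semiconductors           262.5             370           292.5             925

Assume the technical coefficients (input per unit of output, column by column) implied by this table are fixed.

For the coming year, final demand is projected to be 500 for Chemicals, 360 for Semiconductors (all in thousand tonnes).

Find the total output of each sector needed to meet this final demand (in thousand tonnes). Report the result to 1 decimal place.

Technical coefficients a_ij = z_ij / X_j:
  a_CC = 150/750 = 0.20, a_SC = 262.5/750 = 0.35
  a_CS = 138.75/925 = 0.15, a_SS = 370/925 = 0.40
I − A =
  [   0.80    -0.15]
  [  -0.35     0.60]
det(I−A) = (0.80)(0.60) − (-0.15)(-0.35) = 0.4275
adj(I−A) = [[0.60, 0.15], [0.35, 0.80]]
(I − A)⁻¹ = adj(I−A) / det(I−A) ≈
  [   1.4035     0.3509]
  [   0.8187     1.8713]
x = (I − A)⁻¹ d = adj(I−A)·d / det(I−A), with det(I−A) = 0.4275:
  x_C = (0.60·500 + 0.15·360) / 0.4275 = 354.00 / 0.4275 ≈ 828.1
  x_S = (0.35·500 + 0.80·360) / 0.4275 = 463.00 / 0.4275 ≈ 1083.0

x_C = 828.1, x_S = 1083.0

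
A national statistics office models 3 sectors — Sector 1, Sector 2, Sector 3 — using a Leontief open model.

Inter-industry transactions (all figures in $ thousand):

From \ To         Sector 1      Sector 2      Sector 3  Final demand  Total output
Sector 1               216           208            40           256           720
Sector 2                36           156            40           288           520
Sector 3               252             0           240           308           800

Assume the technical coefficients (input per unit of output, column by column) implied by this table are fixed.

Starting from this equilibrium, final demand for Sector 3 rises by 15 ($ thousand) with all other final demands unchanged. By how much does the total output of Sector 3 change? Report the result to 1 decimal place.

Technical coefficients a_ij = z_ij / X_j:
  a_11 = 216/720 = 0.30, a_21 = 36/720 = 0.05, a_31 = 252/720 = 0.35
  a_12 = 208/520 = 0.40, a_22 = 156/520 = 0.30, a_32 = 0/520 = 0.00
  a_13 = 40/800 = 0.05, a_23 = 40/800 = 0.05, a_33 = 240/800 = 0.30
I − A =
  [   0.70    -0.40    -0.05]
  [  -0.05     0.70    -0.05]
  [  -0.35     0.00     0.70]
Cofactors of I−A, C_ij = (−1)^(i+j)·(minor ij) (rows/columns in the sector order above):
  C_11 = (0.70)(0.70) − (-0.05)(0.00) = 0.4900
  C_12 = −[(-0.05)(0.70) − (-0.05)(-0.35)] = 0.0525
  C_13 = (-0.05)(0.00) − (0.70)(-0.35) = 0.2450
  C_21 = −[(-0.40)(0.70) − (-0.05)(0.00)] = 0.2800
  C_22 = (0.70)(0.70) − (-0.05)(-0.35) = 0.4725
  C_23 = −[(0.70)(0.00) − (-0.40)(-0.35)] = 0.1400
  C_31 = (-0.40)(-0.05) − (-0.05)(0.70) = 0.0550
  C_32 = −[(0.70)(-0.05) − (-0.05)(-0.05)] = 0.0375
  C_33 = (0.70)(0.70) − (-0.40)(-0.05) = 0.4700
det(I−A) = Σ_j (I−A)_1j·C_1j = (0.70)(0.4900) + (-0.40)(0.0525) + (-0.05)(0.2450) = 0.30975
adj(I−A) = Cᵀ =
  [ 0.4900   0.2800   0.0550]
  [ 0.0525   0.4725   0.0375]
  [ 0.2450   0.1400   0.4700]
(I − A)⁻¹ = adj(I−A) / det(I−A) ≈
  [   1.5819     0.9040     0.1776]
  [   0.1695     1.5254     0.1211]
  [   0.7910     0.4520     1.5174]
Δx = (I − A)⁻¹ Δd with Δd having +15 in the Sector 3 component and 0 elsewhere.
So Δx_3 = L_33 · (+15), where L_33 = adj(I−A)_33 / det(I−A) = 0.4700 / 0.30975.
Δx_3 = 0.4700 × (+15) / 0.30975 = 7.05 / 0.30975 ≈ 22.8.

Δx_3 = 22.8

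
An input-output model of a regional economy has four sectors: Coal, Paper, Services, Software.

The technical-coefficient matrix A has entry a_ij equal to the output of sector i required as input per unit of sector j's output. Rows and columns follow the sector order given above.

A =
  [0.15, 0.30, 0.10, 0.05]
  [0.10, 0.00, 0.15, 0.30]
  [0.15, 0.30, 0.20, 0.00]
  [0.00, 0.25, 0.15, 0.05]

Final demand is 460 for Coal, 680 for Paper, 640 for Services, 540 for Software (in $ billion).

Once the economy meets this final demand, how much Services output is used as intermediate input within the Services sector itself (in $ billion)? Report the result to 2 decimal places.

z_33 = 313.26

I − A =
  [   0.85    -0.30    -0.10    -0.05]
  [  -0.10     1.00    -0.15    -0.30]
  [  -0.15    -0.30     0.80     0.00]
  [   0.00    -0.25    -0.15     0.95]
Compute the cofactors C_ij = (−1)^(i+j)·(3×3 minor ij) of I−A; the adjugate is their transpose:
adj(I−A) = Cᵀ =
  [ 0.643750   0.268750   0.153125   0.118750]
  [ 0.104125   0.630625   0.169625   0.204625]
  [ 0.159750   0.286875   0.714000   0.099000]
  [ 0.052625   0.211250   0.157375   0.593000]
det(I−A) = Σ_j (I−A)_1j·C_1j = (0.85)(0.643750) + (-0.30)(0.104125) + (-0.10)(0.159750) + (-0.05)(0.052625) = 0.49734375
(I − A)⁻¹ = adj(I−A) / det(I−A) ≈
  [   1.2944     0.5404     0.3079     0.2388]
  [   0.2094     1.2680     0.3411     0.4114]
  [   0.3212     0.5768     1.4356     0.1991]
  [   0.1058     0.4248     0.3164     1.1923]
First solve x = (I − A)⁻¹ d = adj(I−A)·d / det(I−A); in particular x_3 = (0.159750·460 + 0.286875·680 + 0.714000·640 + 0.099000·540) / 0.49734375 = 778.98 / 0.49734375 ≈ 1566.2809.
Intermediate flow from 3 to 3: z_33 = a_33 · x_3 = 0.20 × 778.98 / 0.49734375 = 155.796 / 0.49734375 ≈ 313.26.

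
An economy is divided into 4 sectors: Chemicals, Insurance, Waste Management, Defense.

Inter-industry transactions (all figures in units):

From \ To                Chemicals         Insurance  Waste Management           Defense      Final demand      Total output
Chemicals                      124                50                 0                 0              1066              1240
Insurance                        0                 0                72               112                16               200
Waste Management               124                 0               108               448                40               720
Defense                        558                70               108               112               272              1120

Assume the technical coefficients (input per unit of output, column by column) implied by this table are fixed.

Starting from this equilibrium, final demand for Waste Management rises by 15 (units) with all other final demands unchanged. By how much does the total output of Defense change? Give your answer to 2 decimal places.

Technical coefficients a_ij = z_ij / X_j:
  a_11 = 124/1240 = 0.10, a_21 = 0/1240 = 0.00, a_31 = 124/1240 = 0.10, a_41 = 558/1240 = 0.45
  a_12 = 50/200 = 0.25, a_22 = 0/200 = 0.00, a_32 = 0/200 = 0.00, a_42 = 70/200 = 0.35
  a_13 = 0/720 = 0.00, a_23 = 72/720 = 0.10, a_33 = 108/720 = 0.15, a_43 = 108/720 = 0.15
  a_14 = 0/1120 = 0.00, a_24 = 112/1120 = 0.10, a_34 = 448/1120 = 0.40, a_44 = 112/1120 = 0.10
I − A =
  [   0.90    -0.25     0.00     0.00]
  [   0.00     1.00    -0.10    -0.10]
  [  -0.10     0.00     0.85    -0.40]
  [  -0.45    -0.35    -0.15     0.90]
Compute the cofactors C_ij = (−1)^(i+j)·(3×3 minor ij) of I−A; the adjugate is their transpose:
adj(I−A) = Cᵀ =
  [ 0.661250   0.176250   0.026250   0.031250]
  [ 0.066750   0.634500   0.094500   0.112500]
  [ 0.266500   0.193500   0.767250   0.362500]
  [ 0.401000   0.367125   0.177750   0.762500]
det(I−A) = Σ_j (I−A)_1j·C_1j = (0.90)(0.661250) + (-0.25)(0.066750) + (0.00)(0.266500) + (0.00)(0.401000) = 0.5784375
(I − A)⁻¹ = adj(I−A) / det(I−A) ≈
  [   1.1432     0.3047     0.0454     0.0540]
  [   0.1154     1.0969     0.1634     0.1945]
  [   0.4607     0.3345     1.3264     0.6267]
  [   0.6932     0.6347     0.3073     1.3182]
Δx = (I − A)⁻¹ Δd with Δd having +15 in the Waste Management component and 0 elsewhere.
So Δx_4 = L_43 · (+15), where L_43 = adj(I−A)_43 / det(I−A) = 0.177750 / 0.5784375.
Δx_4 = 0.177750 × (+15) / 0.5784375 = 2.66625 / 0.5784375 ≈ 4.61.

Δx_4 = 4.61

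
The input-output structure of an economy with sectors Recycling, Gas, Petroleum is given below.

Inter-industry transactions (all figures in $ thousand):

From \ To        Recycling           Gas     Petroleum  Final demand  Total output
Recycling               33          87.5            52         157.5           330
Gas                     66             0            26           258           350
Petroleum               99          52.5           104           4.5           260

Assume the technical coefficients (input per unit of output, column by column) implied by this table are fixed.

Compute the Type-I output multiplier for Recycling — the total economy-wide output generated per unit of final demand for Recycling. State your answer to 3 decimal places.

Technical coefficients a_ij = z_ij / X_j:
  a_RR = 33/330 = 0.10, a_GR = 66/330 = 0.20, a_PR = 99/330 = 0.30
  a_RG = 87.5/350 = 0.25, a_GG = 0/350 = 0.00, a_PG = 52.5/350 = 0.15
  a_RP = 52/260 = 0.20, a_GP = 26/260 = 0.10, a_PP = 104/260 = 0.40
I − A =
  [   0.90    -0.25    -0.20]
  [  -0.20     1.00    -0.10]
  [  -0.30    -0.15     0.60]
Cofactors of I−A, C_ij = (−1)^(i+j)·(minor ij) (rows/columns in the sector order above):
  C_11 = (1.00)(0.60) − (-0.10)(-0.15) = 0.5850
  C_12 = −[(-0.20)(0.60) − (-0.10)(-0.30)] = 0.1500
  C_13 = (-0.20)(-0.15) − (1.00)(-0.30) = 0.3300
  C_21 = −[(-0.25)(0.60) − (-0.20)(-0.15)] = 0.1800
  C_22 = (0.90)(0.60) − (-0.20)(-0.30) = 0.4800
  C_23 = −[(0.90)(-0.15) − (-0.25)(-0.30)] = 0.2100
  C_31 = (-0.25)(-0.10) − (-0.20)(1.00) = 0.2250
  C_32 = −[(0.90)(-0.10) − (-0.20)(-0.20)] = 0.1300
  C_33 = (0.90)(1.00) − (-0.25)(-0.20) = 0.8500
det(I−A) = Σ_j (I−A)_1j·C_1j = (0.90)(0.5850) + (-0.25)(0.1500) + (-0.20)(0.3300) = 0.4230
adj(I−A) = Cᵀ =
  [ 0.5850   0.1800   0.2250]
  [ 0.1500   0.4800   0.1300]
  [ 0.3300   0.2100   0.8500]
(I − A)⁻¹ = adj(I−A) / det(I−A) ≈
  [   1.3830     0.4255     0.5319]
  [   0.3546     1.1348     0.3073]
  [   0.7801     0.4965     2.0095]
The output multiplier for sector j is the column-j sum of the Leontief inverse (I − A)⁻¹ = adj(I−A) / det(I−A).
Column R of adj(I−A): (0.5850, 0.1500, 0.3300); det(I−A) = 0.4230.
m_R = (0.5850 + 0.1500 + 0.3300) / 0.4230 = 1.065 / 0.4230 ≈ 2.518.

m_R = 2.518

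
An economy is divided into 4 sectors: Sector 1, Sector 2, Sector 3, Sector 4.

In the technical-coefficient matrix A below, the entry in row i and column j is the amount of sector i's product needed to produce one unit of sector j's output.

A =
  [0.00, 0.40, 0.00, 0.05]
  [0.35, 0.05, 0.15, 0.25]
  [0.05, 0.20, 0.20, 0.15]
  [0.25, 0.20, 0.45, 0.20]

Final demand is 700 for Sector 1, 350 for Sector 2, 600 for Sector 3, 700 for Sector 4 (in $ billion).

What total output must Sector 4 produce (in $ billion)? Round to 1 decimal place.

x_4 = 3019.1

I − A =
  [   1.00    -0.40     0.00    -0.05]
  [  -0.35     0.95    -0.15    -0.25]
  [  -0.05    -0.20     0.80    -0.15]
  [  -0.25    -0.20    -0.45     0.80]
Compute the cofactors C_ij = (−1)^(i+j)·(3×3 minor ij) of I−A; the adjugate is their transpose:
adj(I−A) = Cᵀ =
  [ 0.452875   0.241500   0.115875   0.125500]
  [ 0.267625   0.561375   0.238500   0.236875]
  [ 0.150125   0.219000   0.557625   0.182375]
  [ 0.292875   0.339000   0.409500   0.615000]
det(I−A) = Σ_j (I−A)_1j·C_1j = (1.00)(0.452875) + (-0.40)(0.267625) + (0.00)(0.150125) + (-0.05)(0.292875) = 0.33118125
(I − A)⁻¹ = adj(I−A) / det(I−A) ≈
  [   1.3675     0.7292     0.3499     0.3789]
  [   0.8081     1.6951     0.7201     0.7152]
  [   0.4533     0.6613     1.6837     0.5507]
  [   0.8843     1.0236     1.2365     1.8570]
x = (I − A)⁻¹ d = adj(I−A)·d / det(I−A), with det(I−A) = 0.33118125:
  x_1 = (0.452875·700 + 0.241500·350 + 0.115875·600 + 0.125500·700) / 0.33118125 = 558.9125 / 0.33118125 ≈ 1687.6
  x_2 = (0.267625·700 + 0.561375·350 + 0.238500·600 + 0.236875·700) / 0.33118125 = 692.73125 / 0.33118125 ≈ 2091.7
  x_3 = (0.150125·700 + 0.219000·350 + 0.557625·600 + 0.182375·700) / 0.33118125 = 643.975 / 0.33118125 ≈ 1944.5
  x_4 = (0.292875·700 + 0.339000·350 + 0.409500·600 + 0.615000·700) / 0.33118125 = 999.8625 / 0.33118125 ≈ 3019.1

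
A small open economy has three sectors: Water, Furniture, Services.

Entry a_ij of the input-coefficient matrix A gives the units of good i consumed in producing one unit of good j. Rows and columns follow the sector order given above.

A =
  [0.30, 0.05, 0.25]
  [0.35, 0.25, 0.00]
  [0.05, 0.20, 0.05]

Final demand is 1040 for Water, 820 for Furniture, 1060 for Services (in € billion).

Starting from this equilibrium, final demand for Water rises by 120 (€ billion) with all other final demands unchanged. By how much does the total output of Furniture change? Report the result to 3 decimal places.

Δx_2 = 87.644

I − A =
  [   0.70    -0.05    -0.25]
  [  -0.35     0.75     0.00]
  [  -0.05    -0.20     0.95]
Cofactors of I−A, C_ij = (−1)^(i+j)·(minor ij) (rows/columns in the sector order above):
  C_11 = (0.75)(0.95) − (0.00)(-0.20) = 0.7125
  C_12 = −[(-0.35)(0.95) − (0.00)(-0.05)] = 0.3325
  C_13 = (-0.35)(-0.20) − (0.75)(-0.05) = 0.1075
  C_21 = −[(-0.05)(0.95) − (-0.25)(-0.20)] = 0.0975
  C_22 = (0.70)(0.95) − (-0.25)(-0.05) = 0.6525
  C_23 = −[(0.70)(-0.20) − (-0.05)(-0.05)] = 0.1425
  C_31 = (-0.05)(0.00) − (-0.25)(0.75) = 0.1875
  C_32 = −[(0.70)(0.00) − (-0.25)(-0.35)] = 0.0875
  C_33 = (0.70)(0.75) − (-0.05)(-0.35) = 0.5075
det(I−A) = Σ_j (I−A)_1j·C_1j = (0.70)(0.7125) + (-0.05)(0.3325) + (-0.25)(0.1075) = 0.45525
adj(I−A) = Cᵀ =
  [ 0.7125   0.0975   0.1875]
  [ 0.3325   0.6525   0.0875]
  [ 0.1075   0.1425   0.5075]
(I − A)⁻¹ = adj(I−A) / det(I−A) ≈
  [   1.5651     0.2142     0.4119]
  [   0.7304     1.4333     0.1922]
  [   0.2361     0.3130     1.1148]
Δx = (I − A)⁻¹ Δd with Δd having +120 in the Water component and 0 elsewhere.
So Δx_2 = L_21 · (+120), where L_21 = adj(I−A)_21 / det(I−A) = 0.3325 / 0.45525.
Δx_2 = 0.3325 × (+120) / 0.45525 = 39.90 / 0.45525 ≈ 87.644.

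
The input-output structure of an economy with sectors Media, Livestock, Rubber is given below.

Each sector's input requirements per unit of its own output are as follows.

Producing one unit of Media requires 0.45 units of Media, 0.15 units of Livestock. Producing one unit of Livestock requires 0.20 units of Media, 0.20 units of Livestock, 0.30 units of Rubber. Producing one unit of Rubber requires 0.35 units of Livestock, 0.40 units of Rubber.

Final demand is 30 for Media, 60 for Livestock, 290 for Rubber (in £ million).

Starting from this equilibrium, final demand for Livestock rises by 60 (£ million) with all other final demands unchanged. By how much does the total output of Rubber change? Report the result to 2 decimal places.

Δx_3 = 52.59

I − A =
  [   0.55    -0.20     0.00]
  [  -0.15     0.80    -0.35]
  [   0.00    -0.30     0.60]
Cofactors of I−A, C_ij = (−1)^(i+j)·(minor ij) (rows/columns in the sector order above):
  C_11 = (0.80)(0.60) − (-0.35)(-0.30) = 0.3750
  C_12 = −[(-0.15)(0.60) − (-0.35)(0.00)] = 0.0900
  C_13 = (-0.15)(-0.30) − (0.80)(0.00) = 0.0450
  C_21 = −[(-0.20)(0.60) − (0.00)(-0.30)] = 0.1200
  C_22 = (0.55)(0.60) − (0.00)(0.00) = 0.3300
  C_23 = −[(0.55)(-0.30) − (-0.20)(0.00)] = 0.1650
  C_31 = (-0.20)(-0.35) − (0.00)(0.80) = 0.0700
  C_32 = −[(0.55)(-0.35) − (0.00)(-0.15)] = 0.1925
  C_33 = (0.55)(0.80) − (-0.20)(-0.15) = 0.4100
det(I−A) = Σ_j (I−A)_1j·C_1j = (0.55)(0.3750) + (-0.20)(0.0900) + (0.00)(0.0450) = 0.18825
adj(I−A) = Cᵀ =
  [ 0.3750   0.1200   0.0700]
  [ 0.0900   0.3300   0.1925]
  [ 0.0450   0.1650   0.4100]
(I − A)⁻¹ = adj(I−A) / det(I−A) ≈
  [   1.9920     0.6375     0.3718]
  [   0.4781     1.7530     1.0226]
  [   0.2390     0.8765     2.1780]
Δx = (I − A)⁻¹ Δd with Δd having +60 in the Livestock component and 0 elsewhere.
So Δx_3 = L_32 · (+60), where L_32 = adj(I−A)_32 / det(I−A) = 0.1650 / 0.18825.
Δx_3 = 0.1650 × (+60) / 0.18825 = 9.90 / 0.18825 ≈ 52.59.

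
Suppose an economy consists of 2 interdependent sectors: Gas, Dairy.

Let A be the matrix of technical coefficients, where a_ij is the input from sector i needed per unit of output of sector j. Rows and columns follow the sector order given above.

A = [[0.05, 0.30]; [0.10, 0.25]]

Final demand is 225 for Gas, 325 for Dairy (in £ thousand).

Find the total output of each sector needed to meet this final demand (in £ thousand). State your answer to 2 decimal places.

x_1 = 390.11, x_2 = 485.35

I − A =
  [   0.95    -0.30]
  [  -0.10     0.75]
det(I−A) = (0.95)(0.75) − (-0.30)(-0.10) = 0.6825
adj(I−A) = [[0.75, 0.30], [0.10, 0.95]]
(I − A)⁻¹ = adj(I−A) / det(I−A) ≈
  [   1.0989     0.4396]
  [   0.1465     1.3919]
x = (I − A)⁻¹ d = adj(I−A)·d / det(I−A), with det(I−A) = 0.6825:
  x_1 = (0.75·225 + 0.30·325) / 0.6825 = 266.25 / 0.6825 ≈ 390.11
  x_2 = (0.10·225 + 0.95·325) / 0.6825 = 331.25 / 0.6825 ≈ 485.35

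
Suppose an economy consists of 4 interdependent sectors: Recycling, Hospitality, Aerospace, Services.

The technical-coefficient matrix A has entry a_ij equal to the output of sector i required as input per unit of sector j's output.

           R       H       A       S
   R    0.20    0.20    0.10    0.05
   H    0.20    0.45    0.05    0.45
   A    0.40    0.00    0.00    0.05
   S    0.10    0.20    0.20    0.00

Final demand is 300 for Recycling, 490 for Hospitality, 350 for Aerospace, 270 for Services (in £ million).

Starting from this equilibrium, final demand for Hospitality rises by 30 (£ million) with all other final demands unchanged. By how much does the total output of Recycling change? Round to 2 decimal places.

I − A =
  [   0.80    -0.20    -0.10    -0.05]
  [  -0.20     0.55    -0.05    -0.45]
  [  -0.40     0.00     1.00    -0.05]
  [  -0.10    -0.20    -0.20     1.00]
Compute the cofactors C_ij = (−1)^(i+j)·(3×3 minor ij) of I−A; the adjugate is their transpose:
adj(I−A) = Cᵀ =
  [ 0.45400   0.20900   0.08000   0.12075]
  [ 0.29925   0.74250   0.13825   0.35600]
  [ 0.18875   0.09300   0.31425   0.06700]
  [ 0.14300   0.18800   0.09850   0.37400]
det(I−A) = Σ_j (I−A)_1j·C_1j = (0.80)(0.45400) + (-0.20)(0.29925) + (-0.10)(0.18875) + (-0.05)(0.14300) = 0.277325
(I − A)⁻¹ = adj(I−A) / det(I−A) ≈
  [   1.6371     0.7536     0.2885     0.4354]
  [   1.0791     2.6774     0.4985     1.2837]
  [   0.6806     0.3353     1.1331     0.2416]
  [   0.5156     0.6779     0.3552     1.3486]
Δx = (I − A)⁻¹ Δd with Δd having +30 in the Hospitality component and 0 elsewhere.
So Δx_R = L_RH · (+30), where L_RH = adj(I−A)_RH / det(I−A) = 0.20900 / 0.277325.
Δx_R = 0.20900 × (+30) / 0.277325 = 6.27 / 0.277325 ≈ 22.61.

Δx_R = 22.61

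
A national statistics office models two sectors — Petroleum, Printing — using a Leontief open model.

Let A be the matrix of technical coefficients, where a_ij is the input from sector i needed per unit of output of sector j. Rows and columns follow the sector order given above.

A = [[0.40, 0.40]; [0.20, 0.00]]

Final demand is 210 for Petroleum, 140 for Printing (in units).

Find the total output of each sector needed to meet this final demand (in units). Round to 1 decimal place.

I − A =
  [   0.60    -0.40]
  [  -0.20     1.00]
det(I−A) = (0.60)(1.00) − (-0.40)(-0.20) = 0.5200
adj(I−A) = [[1.00, 0.40], [0.20, 0.60]]
(I − A)⁻¹ = adj(I−A) / det(I−A) ≈
  [   1.9231     0.7692]
  [   0.3846     1.1538]
x = (I − A)⁻¹ d = adj(I−A)·d / det(I−A), with det(I−A) = 0.5200:
  x_1 = (1.00·210 + 0.40·140) / 0.5200 = 266.00 / 0.5200 ≈ 511.5
  x_2 = (0.20·210 + 0.60·140) / 0.5200 = 126.00 / 0.5200 ≈ 242.3

x_1 = 511.5, x_2 = 242.3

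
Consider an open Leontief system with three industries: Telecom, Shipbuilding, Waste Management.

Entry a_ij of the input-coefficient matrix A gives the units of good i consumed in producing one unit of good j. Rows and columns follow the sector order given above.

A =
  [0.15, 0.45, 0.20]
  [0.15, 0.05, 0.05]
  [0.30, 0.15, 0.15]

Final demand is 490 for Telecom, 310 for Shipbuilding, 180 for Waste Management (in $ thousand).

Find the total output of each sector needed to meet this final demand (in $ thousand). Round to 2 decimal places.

I − A =
  [   0.85    -0.45    -0.20]
  [  -0.15     0.95    -0.05]
  [  -0.30    -0.15     0.85]
Cofactors of I−A, C_ij = (−1)^(i+j)·(minor ij) (rows/columns in the sector order above):
  C_11 = (0.95)(0.85) − (-0.05)(-0.15) = 0.8000
  C_12 = −[(-0.15)(0.85) − (-0.05)(-0.30)] = 0.1425
  C_13 = (-0.15)(-0.15) − (0.95)(-0.30) = 0.3075
  C_21 = −[(-0.45)(0.85) − (-0.20)(-0.15)] = 0.4125
  C_22 = (0.85)(0.85) − (-0.20)(-0.30) = 0.6625
  C_23 = −[(0.85)(-0.15) − (-0.45)(-0.30)] = 0.2625
  C_31 = (-0.45)(-0.05) − (-0.20)(0.95) = 0.2125
  C_32 = −[(0.85)(-0.05) − (-0.20)(-0.15)] = 0.0725
  C_33 = (0.85)(0.95) − (-0.45)(-0.15) = 0.7400
det(I−A) = Σ_j (I−A)_1j·C_1j = (0.85)(0.8000) + (-0.45)(0.1425) + (-0.20)(0.3075) = 0.554375
adj(I−A) = Cᵀ =
  [ 0.8000   0.4125   0.2125]
  [ 0.1425   0.6625   0.0725]
  [ 0.3075   0.2625   0.7400]
(I − A)⁻¹ = adj(I−A) / det(I−A) ≈
  [   1.4431     0.7441     0.3833]
  [   0.2570     1.1950     0.1308]
  [   0.5547     0.4735     1.3348]
x = (I − A)⁻¹ d = adj(I−A)·d / det(I−A), with det(I−A) = 0.554375:
  x_1 = (0.8000·490 + 0.4125·310 + 0.2125·180) / 0.554375 = 558.125 / 0.554375 ≈ 1006.76
  x_2 = (0.1425·490 + 0.6625·310 + 0.0725·180) / 0.554375 = 288.25 / 0.554375 ≈ 519.95
  x_3 = (0.3075·490 + 0.2625·310 + 0.7400·180) / 0.554375 = 365.25 / 0.554375 ≈ 658.85

x_1 = 1006.76, x_2 = 519.95, x_3 = 658.85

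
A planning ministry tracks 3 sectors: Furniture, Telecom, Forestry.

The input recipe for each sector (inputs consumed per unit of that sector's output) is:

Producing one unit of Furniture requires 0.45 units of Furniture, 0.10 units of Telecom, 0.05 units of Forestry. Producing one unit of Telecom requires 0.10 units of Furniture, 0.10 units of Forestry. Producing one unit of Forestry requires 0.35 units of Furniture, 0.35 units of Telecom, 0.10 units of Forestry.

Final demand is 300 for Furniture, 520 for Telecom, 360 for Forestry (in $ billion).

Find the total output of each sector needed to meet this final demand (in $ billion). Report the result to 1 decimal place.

x_1 = 1043.0, x_2 = 816.3, x_3 = 548.6

I − A =
  [   0.55    -0.10    -0.35]
  [  -0.10     1.00    -0.35]
  [  -0.05    -0.10     0.90]
Cofactors of I−A, C_ij = (−1)^(i+j)·(minor ij) (rows/columns in the sector order above):
  C_11 = (1.00)(0.90) − (-0.35)(-0.10) = 0.8650
  C_12 = −[(-0.10)(0.90) − (-0.35)(-0.05)] = 0.1075
  C_13 = (-0.10)(-0.10) − (1.00)(-0.05) = 0.0600
  C_21 = −[(-0.10)(0.90) − (-0.35)(-0.10)] = 0.1250
  C_22 = (0.55)(0.90) − (-0.35)(-0.05) = 0.4775
  C_23 = −[(0.55)(-0.10) − (-0.10)(-0.05)] = 0.0600
  C_31 = (-0.10)(-0.35) − (-0.35)(1.00) = 0.3850
  C_32 = −[(0.55)(-0.35) − (-0.35)(-0.10)] = 0.2275
  C_33 = (0.55)(1.00) − (-0.10)(-0.10) = 0.5400
det(I−A) = Σ_j (I−A)_1j·C_1j = (0.55)(0.8650) + (-0.10)(0.1075) + (-0.35)(0.0600) = 0.4440
adj(I−A) = Cᵀ =
  [ 0.8650   0.1250   0.3850]
  [ 0.1075   0.4775   0.2275]
  [ 0.0600   0.0600   0.5400]
(I − A)⁻¹ = adj(I−A) / det(I−A) ≈
  [   1.9482     0.2815     0.8671]
  [   0.2421     1.0755     0.5124]
  [   0.1351     0.1351     1.2162]
x = (I − A)⁻¹ d = adj(I−A)·d / det(I−A), with det(I−A) = 0.4440:
  x_1 = (0.8650·300 + 0.1250·520 + 0.3850·360) / 0.4440 = 463.10 / 0.4440 ≈ 1043.0
  x_2 = (0.1075·300 + 0.4775·520 + 0.2275·360) / 0.4440 = 362.45 / 0.4440 ≈ 816.3
  x_3 = (0.0600·300 + 0.0600·520 + 0.5400·360) / 0.4440 = 243.60 / 0.4440 ≈ 548.6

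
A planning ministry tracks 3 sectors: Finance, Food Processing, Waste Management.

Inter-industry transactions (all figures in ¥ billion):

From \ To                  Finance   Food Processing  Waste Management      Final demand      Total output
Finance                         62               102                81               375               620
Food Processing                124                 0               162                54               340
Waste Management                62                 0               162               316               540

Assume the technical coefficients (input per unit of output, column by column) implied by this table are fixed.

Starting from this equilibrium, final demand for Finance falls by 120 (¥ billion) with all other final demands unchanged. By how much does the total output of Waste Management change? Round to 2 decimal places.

Δx_3 = -21.28

Technical coefficients a_ij = z_ij / X_j:
  a_11 = 62/620 = 0.10, a_21 = 124/620 = 0.20, a_31 = 62/620 = 0.10
  a_12 = 102/340 = 0.30, a_22 = 0/340 = 0.00, a_32 = 0/340 = 0.00
  a_13 = 81/540 = 0.15, a_23 = 162/540 = 0.30, a_33 = 162/540 = 0.30
I − A =
  [   0.90    -0.30    -0.15]
  [  -0.20     1.00    -0.30]
  [  -0.10     0.00     0.70]
Cofactors of I−A, C_ij = (−1)^(i+j)·(minor ij) (rows/columns in the sector order above):
  C_11 = (1.00)(0.70) − (-0.30)(0.00) = 0.7000
  C_12 = −[(-0.20)(0.70) − (-0.30)(-0.10)] = 0.1700
  C_13 = (-0.20)(0.00) − (1.00)(-0.10) = 0.1000
  C_21 = −[(-0.30)(0.70) − (-0.15)(0.00)] = 0.2100
  C_22 = (0.90)(0.70) − (-0.15)(-0.10) = 0.6150
  C_23 = −[(0.90)(0.00) − (-0.30)(-0.10)] = 0.0300
  C_31 = (-0.30)(-0.30) − (-0.15)(1.00) = 0.2400
  C_32 = −[(0.90)(-0.30) − (-0.15)(-0.20)] = 0.3000
  C_33 = (0.90)(1.00) − (-0.30)(-0.20) = 0.8400
det(I−A) = Σ_j (I−A)_1j·C_1j = (0.90)(0.7000) + (-0.30)(0.1700) + (-0.15)(0.1000) = 0.5640
adj(I−A) = Cᵀ =
  [ 0.7000   0.2100   0.2400]
  [ 0.1700   0.6150   0.3000]
  [ 0.1000   0.0300   0.8400]
(I − A)⁻¹ = adj(I−A) / det(I−A) ≈
  [   1.2411     0.3723     0.4255]
  [   0.3014     1.0904     0.5319]
  [   0.1773     0.0532     1.4894]
Δx = (I − A)⁻¹ Δd with Δd having -120 in the Finance component and 0 elsewhere.
So Δx_3 = L_31 · (-120), where L_31 = adj(I−A)_31 / det(I−A) = 0.1000 / 0.5640.
Δx_3 = 0.1000 × (-120) / 0.5640 = -12.00 / 0.5640 ≈ -21.28.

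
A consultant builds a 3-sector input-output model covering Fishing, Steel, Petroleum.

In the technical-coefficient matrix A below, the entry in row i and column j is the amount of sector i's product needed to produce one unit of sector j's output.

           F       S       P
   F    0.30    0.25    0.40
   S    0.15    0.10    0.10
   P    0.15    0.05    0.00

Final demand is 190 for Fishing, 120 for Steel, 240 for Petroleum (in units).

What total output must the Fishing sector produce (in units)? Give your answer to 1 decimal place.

I − A =
  [   0.70    -0.25    -0.40]
  [  -0.15     0.90    -0.10]
  [  -0.15    -0.05     1.00]
Cofactors of I−A, C_ij = (−1)^(i+j)·(minor ij) (rows/columns in the sector order above):
  C_11 = (0.90)(1.00) − (-0.10)(-0.05) = 0.8950
  C_12 = −[(-0.15)(1.00) − (-0.10)(-0.15)] = 0.1650
  C_13 = (-0.15)(-0.05) − (0.90)(-0.15) = 0.1425
  C_21 = −[(-0.25)(1.00) − (-0.40)(-0.05)] = 0.2700
  C_22 = (0.70)(1.00) − (-0.40)(-0.15) = 0.6400
  C_23 = −[(0.70)(-0.05) − (-0.25)(-0.15)] = 0.0725
  C_31 = (-0.25)(-0.10) − (-0.40)(0.90) = 0.3850
  C_32 = −[(0.70)(-0.10) − (-0.40)(-0.15)] = 0.1300
  C_33 = (0.70)(0.90) − (-0.25)(-0.15) = 0.5925
det(I−A) = Σ_j (I−A)_1j·C_1j = (0.70)(0.8950) + (-0.25)(0.1650) + (-0.40)(0.1425) = 0.52825
adj(I−A) = Cᵀ =
  [ 0.8950   0.2700   0.3850]
  [ 0.1650   0.6400   0.1300]
  [ 0.1425   0.0725   0.5925]
(I − A)⁻¹ = adj(I−A) / det(I−A) ≈
  [   1.6943     0.5111     0.7288]
  [   0.3124     1.2115     0.2461]
  [   0.2698     0.1372     1.1216]
x = (I − A)⁻¹ d = adj(I−A)·d / det(I−A), with det(I−A) = 0.52825:
  x_F = (0.8950·190 + 0.2700·120 + 0.3850·240) / 0.52825 = 294.85 / 0.52825 ≈ 558.2
  x_S = (0.1650·190 + 0.6400·120 + 0.1300·240) / 0.52825 = 139.35 / 0.52825 ≈ 263.8
  x_P = (0.1425·190 + 0.0725·120 + 0.5925·240) / 0.52825 = 177.975 / 0.52825 ≈ 336.9

x_F = 558.2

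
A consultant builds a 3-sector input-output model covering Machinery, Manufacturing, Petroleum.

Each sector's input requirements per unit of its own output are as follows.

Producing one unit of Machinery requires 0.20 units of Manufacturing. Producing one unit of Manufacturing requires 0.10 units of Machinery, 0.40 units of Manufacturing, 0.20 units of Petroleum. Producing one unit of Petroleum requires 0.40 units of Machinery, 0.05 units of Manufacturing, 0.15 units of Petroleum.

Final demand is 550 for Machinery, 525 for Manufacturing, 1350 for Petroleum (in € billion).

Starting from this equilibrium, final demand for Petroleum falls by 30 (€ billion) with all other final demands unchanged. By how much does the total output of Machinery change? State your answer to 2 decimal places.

I − A =
  [   1.00    -0.10    -0.40]
  [  -0.20     0.60    -0.05]
  [   0.00    -0.20     0.85]
Cofactors of I−A, C_ij = (−1)^(i+j)·(minor ij) (rows/columns in the sector order above):
  C_11 = (0.60)(0.85) − (-0.05)(-0.20) = 0.5000
  C_12 = −[(-0.20)(0.85) − (-0.05)(0.00)] = 0.1700
  C_13 = (-0.20)(-0.20) − (0.60)(0.00) = 0.0400
  C_21 = −[(-0.10)(0.85) − (-0.40)(-0.20)] = 0.1650
  C_22 = (1.00)(0.85) − (-0.40)(0.00) = 0.8500
  C_23 = −[(1.00)(-0.20) − (-0.10)(0.00)] = 0.2000
  C_31 = (-0.10)(-0.05) − (-0.40)(0.60) = 0.2450
  C_32 = −[(1.00)(-0.05) − (-0.40)(-0.20)] = 0.1300
  C_33 = (1.00)(0.60) − (-0.10)(-0.20) = 0.5800
det(I−A) = Σ_j (I−A)_1j·C_1j = (1.00)(0.5000) + (-0.10)(0.1700) + (-0.40)(0.0400) = 0.4670
adj(I−A) = Cᵀ =
  [ 0.5000   0.1650   0.2450]
  [ 0.1700   0.8500   0.1300]
  [ 0.0400   0.2000   0.5800]
(I − A)⁻¹ = adj(I−A) / det(I−A) ≈
  [   1.0707     0.3533     0.5246]
  [   0.3640     1.8201     0.2784]
  [   0.0857     0.4283     1.2420]
Δx = (I − A)⁻¹ Δd with Δd having -30 in the Petroleum component and 0 elsewhere.
So Δx_1 = L_13 · (-30), where L_13 = adj(I−A)_13 / det(I−A) = 0.2450 / 0.4670.
Δx_1 = 0.2450 × (-30) / 0.4670 = -7.35 / 0.4670 ≈ -15.74.

Δx_1 = -15.74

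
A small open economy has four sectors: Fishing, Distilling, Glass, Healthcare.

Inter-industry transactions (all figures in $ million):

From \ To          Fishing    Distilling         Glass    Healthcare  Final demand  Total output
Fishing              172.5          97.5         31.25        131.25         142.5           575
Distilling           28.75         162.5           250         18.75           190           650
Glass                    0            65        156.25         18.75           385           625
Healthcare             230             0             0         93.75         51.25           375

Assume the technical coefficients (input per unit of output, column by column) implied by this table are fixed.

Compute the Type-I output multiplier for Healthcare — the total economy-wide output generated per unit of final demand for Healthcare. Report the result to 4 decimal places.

m_H = 3.3157

Technical coefficients a_ij = z_ij / X_j:
  a_FF = 172.5/575 = 0.30, a_DF = 28.75/575 = 0.05, a_GF = 0/575 = 0.00, a_HF = 230/575 = 0.40
  a_FD = 97.5/650 = 0.15, a_DD = 162.5/650 = 0.25, a_GD = 65/650 = 0.10, a_HD = 0/650 = 0.00
  a_FG = 31.25/625 = 0.05, a_DG = 250/625 = 0.40, a_GG = 156.25/625 = 0.25, a_HG = 0/625 = 0.00
  a_FH = 131.25/375 = 0.35, a_DH = 18.75/375 = 0.05, a_GH = 18.75/375 = 0.05, a_HH = 93.75/375 = 0.25
I − A =
  [   0.70    -0.15    -0.05    -0.35]
  [  -0.05     0.75    -0.40    -0.05]
  [   0.00    -0.10     0.75    -0.05]
  [  -0.40     0.00     0.00     0.75]
Compute the cofactors C_ij = (−1)^(i+j)·(3×3 minor ij) of I−A; the adjugate is their transpose:
adj(I−A) = Cᵀ =
  [ 0.391875   0.088125   0.073125   0.193625]
  [ 0.051125   0.287750   0.156875   0.053500]
  [ 0.020750   0.041500   0.280125   0.031125]
  [ 0.209000   0.047000   0.039000   0.359875]
det(I−A) = Σ_j (I−A)_1j·C_1j = (0.70)(0.391875) + (-0.15)(0.051125) + (-0.05)(0.020750) + (-0.35)(0.209000) = 0.19245625
(I − A)⁻¹ = adj(I−A) / det(I−A) ≈
  [   2.03618     0.45790     0.37996     1.00607]
  [   0.26564     1.49515     0.81512     0.27799]
  [   0.10782     0.21563     1.45553     0.16173]
  [   1.08596     0.24421     0.20264     1.86991]
The output multiplier for sector j is the column-j sum of the Leontief inverse (I − A)⁻¹ = adj(I−A) / det(I−A).
Column H of adj(I−A): (0.193625, 0.053500, 0.031125, 0.359875); det(I−A) = 0.19245625.
m_H = (0.193625 + 0.053500 + 0.031125 + 0.359875) / 0.19245625 = 0.638125 / 0.19245625 ≈ 3.3157.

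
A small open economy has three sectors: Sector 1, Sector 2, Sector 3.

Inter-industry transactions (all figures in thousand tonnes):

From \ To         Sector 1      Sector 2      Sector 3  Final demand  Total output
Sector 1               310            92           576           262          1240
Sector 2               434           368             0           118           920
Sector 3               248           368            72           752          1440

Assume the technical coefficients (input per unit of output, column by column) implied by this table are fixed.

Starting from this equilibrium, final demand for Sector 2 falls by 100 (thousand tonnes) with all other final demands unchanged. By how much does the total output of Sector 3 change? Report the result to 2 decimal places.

Δx_3 = -110.25

Technical coefficients a_ij = z_ij / X_j:
  a_11 = 310/1240 = 0.25, a_21 = 434/1240 = 0.35, a_31 = 248/1240 = 0.20
  a_12 = 92/920 = 0.10, a_22 = 368/920 = 0.40, a_32 = 368/920 = 0.40
  a_13 = 576/1440 = 0.40, a_23 = 0/1440 = 0.00, a_33 = 72/1440 = 0.05
I − A =
  [   0.75    -0.10    -0.40]
  [  -0.35     0.60     0.00]
  [  -0.20    -0.40     0.95]
Cofactors of I−A, C_ij = (−1)^(i+j)·(minor ij) (rows/columns in the sector order above):
  C_11 = (0.60)(0.95) − (0.00)(-0.40) = 0.5700
  C_12 = −[(-0.35)(0.95) − (0.00)(-0.20)] = 0.3325
  C_13 = (-0.35)(-0.40) − (0.60)(-0.20) = 0.2600
  C_21 = −[(-0.10)(0.95) − (-0.40)(-0.40)] = 0.2550
  C_22 = (0.75)(0.95) − (-0.40)(-0.20) = 0.6325
  C_23 = −[(0.75)(-0.40) − (-0.10)(-0.20)] = 0.3200
  C_31 = (-0.10)(0.00) − (-0.40)(0.60) = 0.2400
  C_32 = −[(0.75)(0.00) − (-0.40)(-0.35)] = 0.1400
  C_33 = (0.75)(0.60) − (-0.10)(-0.35) = 0.4150
det(I−A) = Σ_j (I−A)_1j·C_1j = (0.75)(0.5700) + (-0.10)(0.3325) + (-0.40)(0.2600) = 0.29025
adj(I−A) = Cᵀ =
  [ 0.5700   0.2550   0.2400]
  [ 0.3325   0.6325   0.1400]
  [ 0.2600   0.3200   0.4150]
(I − A)⁻¹ = adj(I−A) / det(I−A) ≈
  [   1.9638     0.8786     0.8269]
  [   1.1456     2.1792     0.4823]
  [   0.8958     1.1025     1.4298]
Δx = (I − A)⁻¹ Δd with Δd having -100 in the Sector 2 component and 0 elsewhere.
So Δx_3 = L_32 · (-100), where L_32 = adj(I−A)_32 / det(I−A) = 0.3200 / 0.29025.
Δx_3 = 0.3200 × (-100) / 0.29025 = -32.00 / 0.29025 ≈ -110.25.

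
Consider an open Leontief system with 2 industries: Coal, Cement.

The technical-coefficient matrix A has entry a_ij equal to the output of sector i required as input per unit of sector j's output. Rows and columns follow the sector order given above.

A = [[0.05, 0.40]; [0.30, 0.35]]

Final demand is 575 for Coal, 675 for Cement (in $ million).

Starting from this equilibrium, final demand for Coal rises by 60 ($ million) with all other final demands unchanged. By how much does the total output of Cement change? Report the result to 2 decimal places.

Δx_2 = 36.18

I − A =
  [   0.95    -0.40]
  [  -0.30     0.65]
det(I−A) = (0.95)(0.65) − (-0.40)(-0.30) = 0.4975
adj(I−A) = [[0.65, 0.40], [0.30, 0.95]]
(I − A)⁻¹ = adj(I−A) / det(I−A) ≈
  [   1.3065     0.8040]
  [   0.6030     1.9095]
Δx = (I − A)⁻¹ Δd with Δd having +60 in the Coal component and 0 elsewhere.
So Δx_2 = L_21 · (+60), where L_21 = adj(I−A)_21 / det(I−A) = 0.30 / 0.4975.
Δx_2 = 0.30 × (+60) / 0.4975 = 18.00 / 0.4975 ≈ 36.18.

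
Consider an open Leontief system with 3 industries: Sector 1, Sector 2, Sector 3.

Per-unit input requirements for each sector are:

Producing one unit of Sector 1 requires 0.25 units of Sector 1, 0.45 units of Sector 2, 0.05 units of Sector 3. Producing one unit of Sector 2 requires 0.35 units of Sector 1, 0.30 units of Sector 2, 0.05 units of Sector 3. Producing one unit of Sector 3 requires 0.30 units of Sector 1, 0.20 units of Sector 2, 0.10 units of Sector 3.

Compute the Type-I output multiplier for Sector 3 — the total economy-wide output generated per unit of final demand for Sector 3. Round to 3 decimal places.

m_3 = 3.083

I − A =
  [   0.75    -0.35    -0.30]
  [  -0.45     0.70    -0.20]
  [  -0.05    -0.05     0.90]
Cofactors of I−A, C_ij = (−1)^(i+j)·(minor ij) (rows/columns in the sector order above):
  C_11 = (0.70)(0.90) − (-0.20)(-0.05) = 0.6200
  C_12 = −[(-0.45)(0.90) − (-0.20)(-0.05)] = 0.4150
  C_13 = (-0.45)(-0.05) − (0.70)(-0.05) = 0.0575
  C_21 = −[(-0.35)(0.90) − (-0.30)(-0.05)] = 0.3300
  C_22 = (0.75)(0.90) − (-0.30)(-0.05) = 0.6600
  C_23 = −[(0.75)(-0.05) − (-0.35)(-0.05)] = 0.0550
  C_31 = (-0.35)(-0.20) − (-0.30)(0.70) = 0.2800
  C_32 = −[(0.75)(-0.20) − (-0.30)(-0.45)] = 0.2850
  C_33 = (0.75)(0.70) − (-0.35)(-0.45) = 0.3675
det(I−A) = Σ_j (I−A)_1j·C_1j = (0.75)(0.6200) + (-0.35)(0.4150) + (-0.30)(0.0575) = 0.3025
adj(I−A) = Cᵀ =
  [ 0.6200   0.3300   0.2800]
  [ 0.4150   0.6600   0.2850]
  [ 0.0575   0.0550   0.3675]
(I − A)⁻¹ = adj(I−A) / det(I−A) ≈
  [   2.0496     1.0909     0.9256]
  [   1.3719     2.1818     0.9421]
  [   0.1901     0.1818     1.2149]
The output multiplier for sector j is the column-j sum of the Leontief inverse (I − A)⁻¹ = adj(I−A) / det(I−A).
Column 3 of adj(I−A): (0.2800, 0.2850, 0.3675); det(I−A) = 0.3025.
m_3 = (0.2800 + 0.2850 + 0.3675) / 0.3025 = 0.9325 / 0.3025 ≈ 3.083.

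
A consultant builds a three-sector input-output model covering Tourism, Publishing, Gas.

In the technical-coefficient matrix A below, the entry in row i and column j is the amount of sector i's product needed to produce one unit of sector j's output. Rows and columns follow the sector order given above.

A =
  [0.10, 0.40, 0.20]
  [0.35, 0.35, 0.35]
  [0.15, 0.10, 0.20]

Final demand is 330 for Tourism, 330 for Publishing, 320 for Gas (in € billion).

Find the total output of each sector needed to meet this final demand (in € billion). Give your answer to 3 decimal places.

I − A =
  [   0.90    -0.40    -0.20]
  [  -0.35     0.65    -0.35]
  [  -0.15    -0.10     0.80]
Cofactors of I−A, C_ij = (−1)^(i+j)·(minor ij) (rows/columns in the sector order above):
  C_11 = (0.65)(0.80) − (-0.35)(-0.10) = 0.4850
  C_12 = −[(-0.35)(0.80) − (-0.35)(-0.15)] = 0.3325
  C_13 = (-0.35)(-0.10) − (0.65)(-0.15) = 0.1325
  C_21 = −[(-0.40)(0.80) − (-0.20)(-0.10)] = 0.3400
  C_22 = (0.90)(0.80) − (-0.20)(-0.15) = 0.6900
  C_23 = −[(0.90)(-0.10) − (-0.40)(-0.15)] = 0.1500
  C_31 = (-0.40)(-0.35) − (-0.20)(0.65) = 0.2700
  C_32 = −[(0.90)(-0.35) − (-0.20)(-0.35)] = 0.3850
  C_33 = (0.90)(0.65) − (-0.40)(-0.35) = 0.4450
det(I−A) = Σ_j (I−A)_1j·C_1j = (0.90)(0.4850) + (-0.40)(0.3325) + (-0.20)(0.1325) = 0.2770
adj(I−A) = Cᵀ =
  [ 0.4850   0.3400   0.2700]
  [ 0.3325   0.6900   0.3850]
  [ 0.1325   0.1500   0.4450]
(I − A)⁻¹ = adj(I−A) / det(I−A) ≈
  [   1.7509     1.2274     0.9747]
  [   1.2004     2.4910     1.3899]
  [   0.4783     0.5415     1.6065]
x = (I − A)⁻¹ d = adj(I−A)·d / det(I−A), with det(I−A) = 0.2770:
  x_1 = (0.4850·330 + 0.3400·330 + 0.2700·320) / 0.2770 = 358.65 / 0.2770 ≈ 1294.765
  x_2 = (0.3325·330 + 0.6900·330 + 0.3850·320) / 0.2770 = 460.625 / 0.2770 ≈ 1662.906
  x_3 = (0.1325·330 + 0.1500·330 + 0.4450·320) / 0.2770 = 235.625 / 0.2770 ≈ 850.632

x_1 = 1294.765, x_2 = 1662.906, x_3 = 850.632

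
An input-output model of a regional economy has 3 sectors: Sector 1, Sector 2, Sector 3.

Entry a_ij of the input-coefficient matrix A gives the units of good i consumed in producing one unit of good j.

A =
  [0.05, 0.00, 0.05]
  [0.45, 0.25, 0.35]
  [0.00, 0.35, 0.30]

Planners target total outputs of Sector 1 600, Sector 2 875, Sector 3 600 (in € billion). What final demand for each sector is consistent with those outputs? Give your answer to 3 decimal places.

I − A =
  [   0.95     0.00    -0.05]
  [  -0.45     0.75    -0.35]
  [   0.00    -0.35     0.70]
d = (I − A) x:
  d_1 = (+0.95)·600 + (+0.00)·875 + (-0.05)·600 = 540.000
  d_2 = (-0.45)·600 + (+0.75)·875 + (-0.35)·600 = 176.250
  d_3 = (+0.00)·600 + (-0.35)·875 + (+0.70)·600 = 113.750

d_1 = 540.000, d_2 = 176.250, d_3 = 113.750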